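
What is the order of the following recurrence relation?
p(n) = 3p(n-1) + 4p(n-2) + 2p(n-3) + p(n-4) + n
The order is the largest lag k for which p(n-k) appears. Here the deepest term is p(n-4) (the n term is non-homogeneous and does not affect the order), so the order is 4.

Order 4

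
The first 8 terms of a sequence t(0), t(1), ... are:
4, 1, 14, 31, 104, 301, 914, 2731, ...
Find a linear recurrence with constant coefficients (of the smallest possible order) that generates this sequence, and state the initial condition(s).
Look for the lowest-order linear relation among consecutive terms.
Observation: t(n) - 2·t(n-1) - (3)·t(n-2) = 0 holds for the shown terms, and no order-1 relation t(n) = α·t(n-1) + β fits.
Check at n=3: 2·14 + (3)·1 = 31. ✓

t(n) = 2t(n-1) + 3t(n-2), t(0) = 4, t(1) = 1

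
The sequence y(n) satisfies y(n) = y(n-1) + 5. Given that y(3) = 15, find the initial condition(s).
y(3) = y(0) + 3·5, so y(0) = 15 - 15 = 0.

y(0) = 0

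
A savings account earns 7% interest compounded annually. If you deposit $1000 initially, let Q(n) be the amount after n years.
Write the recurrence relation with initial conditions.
Each year the balance grows by 7%, i.e. is multiplied by 1 + 7/100 = 1.07, so Q(n) = 1.07 × Q(n-1). The initial deposit gives Q(0) = 1000.
Unrolling gives the closed form Q(n) = 1000 × (1.07)ⁿ.

Q(n) = 1.07 × Q(n-1), Q(0) = 1000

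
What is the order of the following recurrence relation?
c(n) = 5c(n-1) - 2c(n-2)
The order is the largest lag k for which c(n-k) appears. Here the deepest term is c(n-2), so the order is 2.

Order 2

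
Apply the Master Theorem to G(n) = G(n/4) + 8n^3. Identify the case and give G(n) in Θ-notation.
Master Theorem template: G(n) = a·G(n/b) + f(n).
Here: a=1, b=4, f(n)=8n^3
Compute log_b(a) = log_4(1) = 0.
f(n) = 8n^3 = Ω(n^(0+ε)) with ε = 3, and the regularity condition holds (a·f(n/b) = (a/b^3)·f(n) with a/b^3 = 4^-3 < 1). Case 3: G(n) = Θ(f(n)) = Θ(n^3).

Case 3: G(n) = Θ(n^3)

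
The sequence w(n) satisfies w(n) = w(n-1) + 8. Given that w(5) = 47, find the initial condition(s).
w(5) = w(0) + 5·8, so w(0) = 47 - 40 = 7.

w(0) = 7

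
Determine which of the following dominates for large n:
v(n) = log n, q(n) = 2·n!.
Comparing growth rates:
Growth-rate hierarchy: log n ≺ any polynomial ≺ any exponential cⁿ (c>1) ≺ n! ≺ nⁿ.
factorial dominates logarithmic asymptotically.

q(n) grows faster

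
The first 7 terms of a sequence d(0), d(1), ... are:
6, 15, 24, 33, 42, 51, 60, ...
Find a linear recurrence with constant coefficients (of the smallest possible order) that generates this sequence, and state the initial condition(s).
Look for the lowest-order linear relation among consecutive terms.
Observation: consecutive differences are constant (= 9).
Check at n=2: 1·15 + 9 = 24. ✓

d(n) = d(n-1) + 9, d(0) = 6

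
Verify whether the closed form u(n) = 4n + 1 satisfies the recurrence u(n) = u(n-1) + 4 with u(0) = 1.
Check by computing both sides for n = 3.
From the recurrence with u(0) = 1:
  u(0) = 1, u(1) = 5, u(2) = 9, u(3) = 13
  so the recurrence gives u(3) = 13.
From the proposed closed form u(n) = 4n + 1:
  u(3) = 13.
Both sides give 13 at n = 3, and the initial condition(s) match, so the closed form is consistent.

Yes, the closed form is correct.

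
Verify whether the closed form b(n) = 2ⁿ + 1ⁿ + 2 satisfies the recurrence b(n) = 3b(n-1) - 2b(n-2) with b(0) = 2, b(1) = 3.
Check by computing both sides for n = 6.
From the recurrence with b(0) = 2, b(1) = 3:
  b(0) = 2, b(1) = 3, b(2) = 5, b(3) = 9, b(4) = 17, b(5) = 33, b(6) = 65
  so the recurrence gives b(6) = 65.
From the proposed closed form b(n) = 2ⁿ + 1ⁿ + 2:
  b(6) = 67.
The recurrence gives 65 but the closed form gives 67, so the closed form does not satisfy the recurrence.

No, the closed form is incorrect.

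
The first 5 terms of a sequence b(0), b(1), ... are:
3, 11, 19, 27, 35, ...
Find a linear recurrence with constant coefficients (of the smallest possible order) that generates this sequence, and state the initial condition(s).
Look for the lowest-order linear relation among consecutive terms.
Observation: consecutive differences are constant (= 8).
Check at n=2: 1·11 + 8 = 19. ✓

b(n) = b(n-1) + 8, b(0) = 3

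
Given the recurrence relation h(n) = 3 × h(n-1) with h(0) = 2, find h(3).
Computing step by step:
h(0) = 2
h(1) = 3 × 2 = 6
h(2) = 3 × 6 = 18
h(3) = 3 × 18 = 54

54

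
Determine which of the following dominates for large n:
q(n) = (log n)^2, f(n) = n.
Comparing growth rates:
Growth-rate hierarchy: log n ≺ any polynomial ≺ any exponential cⁿ (c>1) ≺ n! ≺ nⁿ.
polynomial degree 1 dominates polylogarithmic (log n)^2 asymptotically.

f(n) grows faster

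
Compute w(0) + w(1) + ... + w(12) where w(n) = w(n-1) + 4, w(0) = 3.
Computing the sequence terms: 3, 7, 11, 15, 19, 23, 27, 31, 35, 39, 43, 47, 51
Adding these values together:

351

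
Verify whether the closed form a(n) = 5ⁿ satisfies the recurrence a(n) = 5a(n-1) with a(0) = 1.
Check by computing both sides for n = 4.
From the recurrence with a(0) = 1:
  a(0) = 1, a(1) = 5, a(2) = 25, a(3) = 125, a(4) = 625
  so the recurrence gives a(4) = 625.
From the proposed closed form a(n) = 5ⁿ:
  a(4) = 625.
Both sides give 625 at n = 4, and the initial condition(s) match, so the closed form is consistent.

Yes, the closed form is correct.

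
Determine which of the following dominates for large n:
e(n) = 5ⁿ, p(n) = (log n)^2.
Comparing growth rates:
Growth-rate hierarchy: log n ≺ any polynomial ≺ any exponential cⁿ (c>1) ≺ n! ≺ nⁿ.
exponential base 5 dominates polylogarithmic (log n)^2 asymptotically.

e(n) grows faster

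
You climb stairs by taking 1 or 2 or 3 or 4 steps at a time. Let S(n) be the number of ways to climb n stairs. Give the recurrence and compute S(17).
Condition on the size of the last step (1 to 4): before it there were n-1, …, n-4 stairs climbed, and these cases are disjoint, so S(n) = S(n-1) + S(n-2) + S(n-3) + S(n-4) (order-4 linear recurrence).
Initial conditions by direct count (compositions of i into parts ≤ 4): S(1) = 1; S(2) = 2; S(3) = 4; S(4) = 8.
Iterating the recurrence: S(5) = 15, S(6) = 29, S(7) = 56, S(8) = 108, S(9) = 208, S(10) = 401, S(11) = 773, S(12) = 1490, S(13) = 2872, S(14) = 5536, S(15) = 10671, S(16) = 20569, S(17) = 39648.

S(n) = S(n-1) + S(n-2) + S(n-3) + S(n-4), S(1) = 1, S(2) = 2, S(3) = 4, S(4) = 8; S(17) = 39648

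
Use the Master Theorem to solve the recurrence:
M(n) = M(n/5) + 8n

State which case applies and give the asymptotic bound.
Master Theorem template: M(n) = a·M(n/b) + f(n).
Here: a=1, b=5, f(n)=8n
Compute log_b(a) = log_5(1) = 0.
f(n) = 8n = Ω(n^(0+ε)) with ε = 1, and the regularity condition holds (a·f(n/b) = (a/b^1)·f(n) with a/b^1 = 5^-1 < 1). Case 3: M(n) = Θ(f(n)) = Θ(n).

Case 3: M(n) = Θ(n)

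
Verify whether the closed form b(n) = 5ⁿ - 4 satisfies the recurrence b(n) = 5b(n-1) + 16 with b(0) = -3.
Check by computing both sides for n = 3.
From the recurrence with b(0) = -3:
  b(0) = -3, b(1) = 1, b(2) = 21, b(3) = 121
  so the recurrence gives b(3) = 121.
From the proposed closed form b(n) = 5ⁿ - 4:
  b(3) = 121.
Both sides give 121 at n = 3, and the initial condition(s) match, so the closed form is consistent.

Yes, the closed form is correct.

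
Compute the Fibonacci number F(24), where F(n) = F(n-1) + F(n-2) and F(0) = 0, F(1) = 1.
Computing the sequence terms:
0, 1, 1, 2, 3, 5, 8, 13, 21, 34, 55, 89, 144, 233, 377, 610, 987, 1597, 2584, 4181, 6765, 10946, 17711, 28657, 46368

46368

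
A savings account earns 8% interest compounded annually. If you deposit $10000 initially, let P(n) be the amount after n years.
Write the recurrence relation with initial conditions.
Each year the balance grows by 8%, i.e. is multiplied by 1 + 8/100 = 1.08, so P(n) = 1.08 × P(n-1). The initial deposit gives P(0) = 10000.
Unrolling gives the closed form P(n) = 10000 × (1.08)ⁿ.

P(n) = 1.08 × P(n-1), P(0) = 10000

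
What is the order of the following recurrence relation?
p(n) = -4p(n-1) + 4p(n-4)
The order is the largest lag k for which p(n-k) appears. Here the deepest term is p(n-4), so the order is 4.

Order 4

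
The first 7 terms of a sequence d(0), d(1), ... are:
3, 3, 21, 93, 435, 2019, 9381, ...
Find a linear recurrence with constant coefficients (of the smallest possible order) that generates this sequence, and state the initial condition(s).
Look for the lowest-order linear relation among consecutive terms.
Observation: d(n) - 4·d(n-1) - (3)·d(n-2) = 0 holds for the shown terms, and no order-1 relation d(n) = α·d(n-1) + β fits.
Check at n=3: 4·21 + (3)·3 = 93. ✓

d(n) = 4d(n-1) + 3d(n-2), d(0) = 3, d(1) = 3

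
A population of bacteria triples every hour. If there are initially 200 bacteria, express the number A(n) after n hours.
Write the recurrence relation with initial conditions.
Each hour multiplies the count by 3, so the count after n hours depends only on the count after n-1 hours: A(n) = 3 × A(n-1). The starting count gives A(0) = 200.
Unrolling n times gives the closed form A(n) = 200 × 3ⁿ.

A(n) = 3 × A(n-1), A(0) = 200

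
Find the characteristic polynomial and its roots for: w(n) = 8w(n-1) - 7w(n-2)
Substitute w(n) = rⁿ and divide through by rⁿ⁻²: r² - 8r + 7 = 0
Factor: (r - 7)(r - 1) = 0, so r = 7, 1.
General solution: w(n) = A·7ⁿ + B·1ⁿ

Characteristic: r² - 8r + 7 = 0, Roots: r = 7, 1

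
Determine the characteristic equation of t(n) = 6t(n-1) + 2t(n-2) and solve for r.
Substitute t(n) = rⁿ and divide through by rⁿ⁻²: r² - 6r - 2 = 0
Discriminant: 6² + 4·2 = 44, not a perfect square, so by the quadratic formula r = (6 ± √44)/2.
General solution: t(n) = A·r₁ⁿ + B·r₂ⁿ where r₁,r₂ = (6 ± √44)/2

Characteristic: r² - 6r - 2 = 0, Roots: r = (6 ± √44)/2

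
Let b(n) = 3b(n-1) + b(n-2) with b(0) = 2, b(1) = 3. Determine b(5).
Computing the sequence terms:
2, 3, 11, 36, 119, 393

393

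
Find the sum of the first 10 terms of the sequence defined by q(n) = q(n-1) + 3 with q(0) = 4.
Computing the sequence terms: 4, 7, 10, 13, 16, 19, 22, 25, 28, 31
Adding these values together:

175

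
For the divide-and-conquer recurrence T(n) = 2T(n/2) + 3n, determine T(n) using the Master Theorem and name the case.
Master Theorem template: T(n) = a·T(n/b) + f(n).
Here: a=2, b=2, f(n)=3n
Compute log_b(a) = log_2(2) = 1.
f(n) = 3n = Θ(n). Case 2: T(n) = Θ(n log n).

Case 2: T(n) = Θ(n log n)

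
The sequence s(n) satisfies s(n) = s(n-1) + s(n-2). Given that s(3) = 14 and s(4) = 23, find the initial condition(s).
Work backwards using s(k) = s(k+2) - s(k+1):
s(2) = s(4) - s(3) = 23 - 14 = 9
s(1) = s(3) - s(2) = 14 - 9 = 5
s(0) = s(2) - s(1) = 9 - 5 = 4

s(0) = 4, s(1) = 5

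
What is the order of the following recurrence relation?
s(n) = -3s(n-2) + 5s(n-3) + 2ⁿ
The order is the largest lag k for which s(n-k) appears. Here the deepest term is s(n-3) (the 2ⁿ term is non-homogeneous and does not affect the order), so the order is 3.

Order 3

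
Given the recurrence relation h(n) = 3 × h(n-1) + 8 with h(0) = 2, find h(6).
Computing step by step:
h(0) = 2
h(1) = 3 × 2 + 8 = 14
h(2) = 3 × 14 + 8 = 50
h(3) = 3 × 50 + 8 = 158
h(4) = 3 × 158 + 8 = 482
h(5) = 3 × 482 + 8 = 1454
h(6) = 3 × 1454 + 8 = 4370

4370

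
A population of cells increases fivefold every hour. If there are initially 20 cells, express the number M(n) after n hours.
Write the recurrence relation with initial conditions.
Each hour multiplies the count by 5, so the count after n hours depends only on the count after n-1 hours: M(n) = 5 × M(n-1). The starting count gives M(0) = 20.
Unrolling n times gives the closed form M(n) = 20 × 5ⁿ.

M(n) = 5 × M(n-1), M(0) = 20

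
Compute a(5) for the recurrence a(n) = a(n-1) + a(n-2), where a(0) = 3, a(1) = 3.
Computing the sequence terms:
3, 3, 6, 9, 15, 24

24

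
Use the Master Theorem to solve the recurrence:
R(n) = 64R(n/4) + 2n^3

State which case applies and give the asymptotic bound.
Master Theorem template: R(n) = a·R(n/b) + f(n).
Here: a=64, b=4, f(n)=2n^3
Compute log_b(a) = log_4(64) = 3.
f(n) = 2n^3 = Θ(n^3). Case 2: R(n) = Θ(n^3 log n).

Case 2: R(n) = Θ(n^3 log n)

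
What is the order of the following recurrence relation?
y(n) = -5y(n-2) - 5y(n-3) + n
The order is the largest lag k for which y(n-k) appears. Here the deepest term is y(n-3) (the n term is non-homogeneous and does not affect the order), so the order is 3.

Order 3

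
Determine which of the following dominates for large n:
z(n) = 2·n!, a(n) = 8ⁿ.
Comparing growth rates:
Growth-rate hierarchy: log n ≺ any polynomial ≺ any exponential cⁿ (c>1) ≺ n! ≺ nⁿ.
factorial dominates exponential base 8 asymptotically.

z(n) grows faster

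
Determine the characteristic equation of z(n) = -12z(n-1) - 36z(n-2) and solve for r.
Substitute z(n) = rⁿ and divide through by rⁿ⁻²: r² + 12r + 36 = 0
Factor: (r + 6)² = 0, so r = -6 (double root).
General solution: z(n) = (A + Bn)·(-6)ⁿ

Characteristic: r² + 12r + 36 = 0, Roots: r = -6 (double root)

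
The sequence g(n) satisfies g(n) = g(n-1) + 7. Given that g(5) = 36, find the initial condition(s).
g(5) = g(0) + 5·7, so g(0) = 36 - 35 = 1.

g(0) = 1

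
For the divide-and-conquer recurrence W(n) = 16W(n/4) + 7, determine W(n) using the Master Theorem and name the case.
Master Theorem template: W(n) = a·W(n/b) + f(n).
Here: a=16, b=4, f(n)=7
Compute log_b(a) = log_4(16) = 2.
f(n) = 7 = O(n^(2-ε)) with ε = 2. Case 1: W(n) = Θ(n^log_b(a)) = Θ(n^2).

Case 1: W(n) = Θ(n^2)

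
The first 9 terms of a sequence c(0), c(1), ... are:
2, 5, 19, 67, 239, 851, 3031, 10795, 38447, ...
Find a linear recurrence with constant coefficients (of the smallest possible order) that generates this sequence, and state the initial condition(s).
Look for the lowest-order linear relation among consecutive terms.
Observation: c(n) - 3·c(n-1) - (2)·c(n-2) = 0 holds for the shown terms, and no order-1 relation c(n) = α·c(n-1) + β fits.
Check at n=3: 3·19 + (2)·5 = 67. ✓

c(n) = 3c(n-1) + 2c(n-2), c(0) = 2, c(1) = 5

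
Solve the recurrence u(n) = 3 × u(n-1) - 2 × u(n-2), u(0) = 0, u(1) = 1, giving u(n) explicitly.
Recurrence: u(n) = 3 × u(n-1) - 2 × u(n-2), initial: u(0) = 0, u(1) = 1.
Characteristic equation: r² - 3r + 2 = 0, which factors as (r - 2)(r - 1) = 0, so r = 2, 1. General solution u(n) = A·2ⁿ + B·1ⁿ. From u(0) = 0: A + B = 0. From u(1) = 1: 2A + 1B = 1. Solving gives A = 1, B = -1.

u(n) = 2ⁿ - 1ⁿ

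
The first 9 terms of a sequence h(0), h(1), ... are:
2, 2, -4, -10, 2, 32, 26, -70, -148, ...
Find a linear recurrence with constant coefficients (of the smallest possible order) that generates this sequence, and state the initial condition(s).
Look for the lowest-order linear relation among consecutive terms.
Observation: h(n) - 1·h(n-1) - (-3)·h(n-2) = 0 holds for the shown terms, and no order-1 relation h(n) = α·h(n-1) + β fits.
Check at n=3: 1·-4 + (-3)·2 = -10. ✓

h(n) = h(n-1) - 3h(n-2), h(0) = 2, h(1) = 2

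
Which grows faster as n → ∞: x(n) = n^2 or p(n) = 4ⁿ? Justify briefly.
Comparing growth rates:
Growth-rate hierarchy: log n ≺ any polynomial ≺ any exponential cⁿ (c>1) ≺ n! ≺ nⁿ.
exponential base 4 dominates polynomial degree 2 asymptotically.

p(n) grows faster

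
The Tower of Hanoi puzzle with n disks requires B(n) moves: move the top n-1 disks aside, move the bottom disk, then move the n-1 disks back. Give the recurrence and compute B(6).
Moving n disks = move the top n-1 disks aside (B(n-1) moves) + move the largest disk (1 move) + move the n-1 disks back on top (B(n-1) moves), so B(n) = 2B(n-1) + 1, with B(1) = 1 (a single disk takes one move).
First terms: 1, 3, 7, 15, 31, 63, … — each is one less than a power of 2. Indeed B(n) + 1 = 2(B(n-1) + 1) with B(1) + 1 = 2, so B(n) + 1 = 2ⁿ and B(n) = 2ⁿ - 1.
Hence B(6) = 2^6 - 1 = 64 - 1 = 63.

B(n) = 2B(n-1) + 1, B(1) = 1; B(6) = 63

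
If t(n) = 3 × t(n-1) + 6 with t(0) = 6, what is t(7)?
Computing step by step:
t(0) = 6
t(1) = 3 × 6 + 6 = 24
t(2) = 3 × 24 + 6 = 78
t(3) = 3 × 78 + 6 = 240
t(4) = 3 × 240 + 6 = 726
t(5) = 3 × 726 + 6 = 2184
t(6) = 3 × 2184 + 6 = 6558
t(7) = 3 × 6558 + 6 = 19680

19680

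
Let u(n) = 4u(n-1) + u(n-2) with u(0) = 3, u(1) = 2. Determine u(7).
Computing the sequence terms:
3, 2, 11, 46, 195, 826, 3499, 14822

14822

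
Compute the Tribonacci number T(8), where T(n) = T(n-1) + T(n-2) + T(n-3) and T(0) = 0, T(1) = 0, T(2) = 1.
Computing the sequence terms:
0, 0, 1, 1, 2, 4, 7, 13, 24

24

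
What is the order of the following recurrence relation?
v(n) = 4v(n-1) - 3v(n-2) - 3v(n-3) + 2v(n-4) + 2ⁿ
The order is the largest lag k for which v(n-k) appears. Here the deepest term is v(n-4) (the 2ⁿ term is non-homogeneous and does not affect the order), so the order is 4.

Order 4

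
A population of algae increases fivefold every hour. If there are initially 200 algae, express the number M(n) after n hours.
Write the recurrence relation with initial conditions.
Each hour multiplies the count by 5, so the count after n hours depends only on the count after n-1 hours: M(n) = 5 × M(n-1). The starting count gives M(0) = 200.
Unrolling n times gives the closed form M(n) = 200 × 5ⁿ.

M(n) = 5 × M(n-1), M(0) = 200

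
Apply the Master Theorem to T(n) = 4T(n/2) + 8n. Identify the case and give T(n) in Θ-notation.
Master Theorem template: T(n) = a·T(n/b) + f(n).
Here: a=4, b=2, f(n)=8n
Compute log_b(a) = log_2(4) = 2.
f(n) = 8n = O(n^(2-ε)) with ε = 1. Case 1: T(n) = Θ(n^log_b(a)) = Θ(n^2).

Case 1: T(n) = Θ(n^2)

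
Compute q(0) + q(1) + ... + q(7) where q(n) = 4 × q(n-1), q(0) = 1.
Computing the sequence terms: 1, 4, 16, 64, 256, 1024, 4096, 16384
Adding these values together:

21845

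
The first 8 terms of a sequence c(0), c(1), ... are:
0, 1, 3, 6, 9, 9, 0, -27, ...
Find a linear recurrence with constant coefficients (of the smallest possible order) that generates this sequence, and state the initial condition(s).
Look for the lowest-order linear relation among consecutive terms.
Observation: c(n) - 3·c(n-1) - (-3)·c(n-2) = 0 holds for the shown terms, and no order-1 relation c(n) = α·c(n-1) + β fits.
Check at n=3: 3·3 + (-3)·1 = 6. ✓

c(n) = 3c(n-1) - 3c(n-2), c(0) = 0, c(1) = 1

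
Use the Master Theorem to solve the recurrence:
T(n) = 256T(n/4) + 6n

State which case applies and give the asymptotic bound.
Master Theorem template: T(n) = a·T(n/b) + f(n).
Here: a=256, b=4, f(n)=6n
Compute log_b(a) = log_4(256) = 4.
f(n) = 6n = O(n^(4-ε)) with ε = 3. Case 1: T(n) = Θ(n^log_b(a)) = Θ(n^4).

Case 1: T(n) = Θ(n^4)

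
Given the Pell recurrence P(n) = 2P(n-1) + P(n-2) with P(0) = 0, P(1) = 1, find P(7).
Computing the sequence terms:
0, 1, 2, 5, 12, 29, 70, 169

169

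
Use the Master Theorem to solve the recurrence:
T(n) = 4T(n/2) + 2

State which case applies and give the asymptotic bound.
Master Theorem template: T(n) = a·T(n/b) + f(n).
Here: a=4, b=2, f(n)=2
Compute log_b(a) = log_2(4) = 2.
f(n) = 2 = O(n^(2-ε)) with ε = 2. Case 1: T(n) = Θ(n^log_b(a)) = Θ(n^2).

Case 1: T(n) = Θ(n^2)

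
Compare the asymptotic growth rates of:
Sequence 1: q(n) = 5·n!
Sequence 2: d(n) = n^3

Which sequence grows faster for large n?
Comparing growth rates:
Growth-rate hierarchy: log n ≺ any polynomial ≺ any exponential cⁿ (c>1) ≺ n! ≺ nⁿ.
factorial dominates polynomial degree 3 asymptotically.

q(n) grows faster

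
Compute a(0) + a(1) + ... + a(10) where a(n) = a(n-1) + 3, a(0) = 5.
Computing the sequence terms: 5, 8, 11, 14, 17, 20, 23, 26, 29, 32, 35
Adding these values together:

220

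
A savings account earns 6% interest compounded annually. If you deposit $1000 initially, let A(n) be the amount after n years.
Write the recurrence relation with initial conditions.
Each year the balance grows by 6%, i.e. is multiplied by 1 + 6/100 = 1.06, so A(n) = 1.06 × A(n-1). The initial deposit gives A(0) = 1000.
Unrolling gives the closed form A(n) = 1000 × (1.06)ⁿ.

A(n) = 1.06 × A(n-1), A(0) = 1000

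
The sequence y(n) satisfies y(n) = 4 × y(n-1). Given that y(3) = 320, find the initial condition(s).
In general y(n) = 4ⁿ · y(0). At n = 3: y(0) = y(3) / 4^3 = 320 / 64 = 5.

y(0) = 5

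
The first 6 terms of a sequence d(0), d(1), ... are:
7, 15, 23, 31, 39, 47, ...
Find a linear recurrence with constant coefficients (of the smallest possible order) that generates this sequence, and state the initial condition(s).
Look for the lowest-order linear relation among consecutive terms.
Observation: consecutive differences are constant (= 8).
Check at n=2: 1·15 + 8 = 23. ✓

d(n) = d(n-1) + 8, d(0) = 7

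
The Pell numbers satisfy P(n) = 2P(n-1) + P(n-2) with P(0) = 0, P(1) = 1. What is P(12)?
Computing the sequence terms:
0, 1, 2, 5, 12, 29, 70, 169, 408, 985, 2378, 5741, 13860

13860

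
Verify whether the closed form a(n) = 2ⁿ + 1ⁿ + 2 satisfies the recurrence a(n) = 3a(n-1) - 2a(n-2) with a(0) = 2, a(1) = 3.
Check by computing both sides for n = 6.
From the recurrence with a(0) = 2, a(1) = 3:
  a(0) = 2, a(1) = 3, a(2) = 5, a(3) = 9, a(4) = 17, a(5) = 33, a(6) = 65
  so the recurrence gives a(6) = 65.
From the proposed closed form a(n) = 2ⁿ + 1ⁿ + 2:
  a(6) = 67.
The recurrence gives 65 but the closed form gives 67, so the closed form does not satisfy the recurrence.

No, the closed form is incorrect.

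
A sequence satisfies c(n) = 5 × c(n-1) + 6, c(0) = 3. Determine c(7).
Computing step by step:
c(0) = 3
c(1) = 5 × 3 + 6 = 21
c(2) = 5 × 21 + 6 = 111
c(3) = 5 × 111 + 6 = 561
c(4) = 5 × 561 + 6 = 2811
c(5) = 5 × 2811 + 6 = 14061
c(6) = 5 × 14061 + 6 = 70311
c(7) = 5 × 70311 + 6 = 351561

351561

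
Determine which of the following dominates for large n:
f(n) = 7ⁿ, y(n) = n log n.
Comparing growth rates:
Growth-rate hierarchy: log n ≺ any polynomial ≺ any exponential cⁿ (c>1) ≺ n! ≺ nⁿ.
exponential base 7 dominates polynomial degree 1 (with log factor) asymptotically.

f(n) grows faster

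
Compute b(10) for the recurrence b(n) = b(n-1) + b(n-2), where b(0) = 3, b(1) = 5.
Computing the sequence terms:
3, 5, 8, 13, 21, 34, 55, 89, 144, 233, 377

377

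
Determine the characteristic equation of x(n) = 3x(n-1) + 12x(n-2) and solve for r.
Substitute x(n) = rⁿ and divide through by rⁿ⁻²: r² - 3r - 12 = 0
Discriminant: 3² + 4·12 = 57, not a perfect square, so by the quadratic formula r = (3 ± √57)/2.
General solution: x(n) = A·r₁ⁿ + B·r₂ⁿ where r₁,r₂ = (3 ± √57)/2

Characteristic: r² - 3r - 12 = 0, Roots: r = (3 ± √57)/2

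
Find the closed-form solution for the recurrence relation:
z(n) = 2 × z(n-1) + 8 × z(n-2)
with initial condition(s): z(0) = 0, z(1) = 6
Recurrence: z(n) = 2 × z(n-1) + 8 × z(n-2), initial: z(0) = 0, z(1) = 6.
Characteristic equation: r² - 2r - 8 = 0, which factors as (r - 4)(r + 2) = 0, so r = 4, -2. General solution z(n) = A·4ⁿ + B·(-2)ⁿ. From z(0) = 0: A + B = 0. From z(1) = 6: 4A - 2B = 6. Solving gives A = 1, B = -1.

z(n) = 4ⁿ - (-2)ⁿ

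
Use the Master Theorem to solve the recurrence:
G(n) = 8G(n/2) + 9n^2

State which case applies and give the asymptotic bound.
Master Theorem template: G(n) = a·G(n/b) + f(n).
Here: a=8, b=2, f(n)=9n^2
Compute log_b(a) = log_2(8) = 3.
f(n) = 9n^2 = O(n^(3-ε)) with ε = 1. Case 1: G(n) = Θ(n^log_b(a)) = Θ(n^3).

Case 1: G(n) = Θ(n^3)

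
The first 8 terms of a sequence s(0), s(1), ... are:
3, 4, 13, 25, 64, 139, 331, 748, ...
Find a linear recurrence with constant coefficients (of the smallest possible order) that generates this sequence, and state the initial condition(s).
Look for the lowest-order linear relation among consecutive terms.
Observation: s(n) - 1·s(n-1) - (3)·s(n-2) = 0 holds for the shown terms, and no order-1 relation s(n) = α·s(n-1) + β fits.
Check at n=3: 1·13 + (3)·4 = 25. ✓

s(n) = s(n-1) + 3s(n-2), s(0) = 3, s(1) = 4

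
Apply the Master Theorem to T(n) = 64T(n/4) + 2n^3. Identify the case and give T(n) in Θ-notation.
Master Theorem template: T(n) = a·T(n/b) + f(n).
Here: a=64, b=4, f(n)=2n^3
Compute log_b(a) = log_4(64) = 3.
f(n) = 2n^3 = Θ(n^3). Case 2: T(n) = Θ(n^3 log n).

Case 2: T(n) = Θ(n^3 log n)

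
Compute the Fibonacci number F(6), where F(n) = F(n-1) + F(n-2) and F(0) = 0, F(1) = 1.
Computing the sequence terms:
0, 1, 1, 2, 3, 5, 8

8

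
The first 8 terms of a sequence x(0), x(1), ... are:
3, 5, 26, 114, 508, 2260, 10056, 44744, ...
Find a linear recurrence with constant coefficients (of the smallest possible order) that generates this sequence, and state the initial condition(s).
Look for the lowest-order linear relation among consecutive terms.
Observation: x(n) - 4·x(n-1) - (2)·x(n-2) = 0 holds for the shown terms, and no order-1 relation x(n) = α·x(n-1) + β fits.
Check at n=3: 4·26 + (2)·5 = 114. ✓

x(n) = 4x(n-1) + 2x(n-2), x(0) = 3, x(1) = 5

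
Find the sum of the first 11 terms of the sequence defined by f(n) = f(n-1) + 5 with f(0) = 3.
Computing the sequence terms: 3, 8, 13, 18, 23, 28, 33, 38, 43, 48, 53
Adding these values together:

308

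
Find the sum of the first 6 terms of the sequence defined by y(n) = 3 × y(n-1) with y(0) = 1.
Computing the sequence terms: 1, 3, 9, 27, 81, 243
Adding these values together:

364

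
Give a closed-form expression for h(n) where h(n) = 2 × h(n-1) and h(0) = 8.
Recurrence: h(n) = 2 × h(n-1), initial: h(0) = 8.
Each term is 2 times the previous, so this is geometric with ratio 2. After n steps: h(n) = h(0)·2ⁿ = 8·2ⁿ.

h(n) = 8·2ⁿ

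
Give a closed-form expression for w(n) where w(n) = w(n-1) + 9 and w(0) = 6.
Recurrence: w(n) = w(n-1) + 9, initial: w(0) = 6.
Each step adds 9, so w(n) = w(0) + 9n = 9n + 6.

w(n) = 9n + 6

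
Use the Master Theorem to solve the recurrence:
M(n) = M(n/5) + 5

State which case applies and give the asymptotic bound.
Master Theorem template: M(n) = a·M(n/b) + f(n).
Here: a=1, b=5, f(n)=5
Compute log_b(a) = log_5(1) = 0.
f(n) = 5 = Θ(1). Case 2: M(n) = Θ(log n).

Case 2: M(n) = Θ(log n)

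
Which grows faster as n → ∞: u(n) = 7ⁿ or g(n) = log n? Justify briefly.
Comparing growth rates:
Growth-rate hierarchy: log n ≺ any polynomial ≺ any exponential cⁿ (c>1) ≺ n! ≺ nⁿ.
exponential base 7 dominates logarithmic asymptotically.

u(n) grows faster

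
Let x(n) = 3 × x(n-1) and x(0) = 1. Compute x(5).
Computing step by step:
x(0) = 1
x(1) = 3 × 1 = 3
x(2) = 3 × 3 = 9
x(3) = 3 × 9 = 27
x(4) = 3 × 27 = 81
x(5) = 3 × 81 = 243

243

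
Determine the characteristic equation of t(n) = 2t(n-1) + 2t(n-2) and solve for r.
Substitute t(n) = rⁿ and divide through by rⁿ⁻²: r² - 2r - 2 = 0
Discriminant: 2² + 4·2 = 12, not a perfect square, so by the quadratic formula r = (2 ± √12)/2.
General solution: t(n) = A·r₁ⁿ + B·r₂ⁿ where r₁,r₂ = (2 ± √12)/2

Characteristic: r² - 2r - 2 = 0, Roots: r = (2 ± √12)/2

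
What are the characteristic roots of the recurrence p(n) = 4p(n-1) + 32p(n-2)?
Substitute p(n) = rⁿ and divide through by rⁿ⁻²: r² - 4r - 32 = 0
Factor: (r + 4)(r - 8) = 0, so r = -4, 8.
General solution: p(n) = A·(-4)ⁿ + B·8ⁿ

Characteristic: r² - 4r - 32 = 0, Roots: r = -4, 8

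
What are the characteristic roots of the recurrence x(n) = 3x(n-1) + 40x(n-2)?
Substitute x(n) = rⁿ and divide through by rⁿ⁻²: r² - 3r - 40 = 0
Factor: (r + 5)(r - 8) = 0, so r = -5, 8.
General solution: x(n) = A·(-5)ⁿ + B·8ⁿ

Characteristic: r² - 3r - 40 = 0, Roots: r = -5, 8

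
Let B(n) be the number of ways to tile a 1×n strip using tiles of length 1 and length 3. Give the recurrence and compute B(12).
Condition on the last tile: it has length 1 (leaving a 1×(n-1) strip) or length 3 (leaving a 1×(n-3) strip), so B(n) = B(n-1) + B(n-3) (order-3 linear recurrence).
For 0 ≤ i < 3 only unit tiles fit, so B(i) = 1.
Iterating the recurrence: B(3) = 2, B(4) = 3, B(5) = 4, B(6) = 6, B(7) = 9, B(8) = 13, B(9) = 19, B(10) = 28, B(11) = 41, B(12) = 60.

B(n) = B(n-1) + B(n-3), with B(i) = 1 for 0 ≤ i < 3; B(12) = 60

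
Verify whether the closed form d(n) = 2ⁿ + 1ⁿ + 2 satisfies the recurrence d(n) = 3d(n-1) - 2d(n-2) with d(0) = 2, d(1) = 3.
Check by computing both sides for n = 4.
From the recurrence with d(0) = 2, d(1) = 3:
  d(0) = 2, d(1) = 3, d(2) = 5, d(3) = 9, d(4) = 17
  so the recurrence gives d(4) = 17.
From the proposed closed form d(n) = 2ⁿ + 1ⁿ + 2:
  d(4) = 19.
The recurrence gives 17 but the closed form gives 19, so the closed form does not satisfy the recurrence.

No, the closed form is incorrect.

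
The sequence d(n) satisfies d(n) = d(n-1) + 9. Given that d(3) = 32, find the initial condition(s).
d(3) = d(0) + 3·9, so d(0) = 32 - 27 = 5.

d(0) = 5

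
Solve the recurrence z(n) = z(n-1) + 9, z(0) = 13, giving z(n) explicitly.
Recurrence: z(n) = z(n-1) + 9, initial: z(0) = 13.
Each step adds 9, so z(n) = z(0) + 9n = 9n + 13.

z(n) = 9n + 13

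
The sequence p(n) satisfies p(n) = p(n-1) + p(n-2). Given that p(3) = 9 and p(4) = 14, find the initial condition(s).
Work backwards using p(k) = p(k+2) - p(k+1):
p(2) = p(4) - p(3) = 14 - 9 = 5
p(1) = p(3) - p(2) = 9 - 5 = 4
p(0) = p(2) - p(1) = 5 - 4 = 1

p(0) = 1, p(1) = 4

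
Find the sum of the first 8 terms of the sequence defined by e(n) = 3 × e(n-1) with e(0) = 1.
Computing the sequence terms: 1, 3, 9, 27, 81, 243, 729, 2187
Adding these values together:

3280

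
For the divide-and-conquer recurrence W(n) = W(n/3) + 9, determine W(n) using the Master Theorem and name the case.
Master Theorem template: W(n) = a·W(n/b) + f(n).
Here: a=1, b=3, f(n)=9
Compute log_b(a) = log_3(1) = 0.
f(n) = 9 = Θ(1). Case 2: W(n) = Θ(log n).

Case 2: W(n) = Θ(log n)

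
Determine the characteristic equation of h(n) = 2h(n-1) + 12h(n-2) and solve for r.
Substitute h(n) = rⁿ and divide through by rⁿ⁻²: r² - 2r - 12 = 0
Discriminant: 2² + 4·12 = 52, not a perfect square, so by the quadratic formula r = (2 ± √52)/2.
General solution: h(n) = A·r₁ⁿ + B·r₂ⁿ where r₁,r₂ = (2 ± √52)/2

Characteristic: r² - 2r - 12 = 0, Roots: r = (2 ± √52)/2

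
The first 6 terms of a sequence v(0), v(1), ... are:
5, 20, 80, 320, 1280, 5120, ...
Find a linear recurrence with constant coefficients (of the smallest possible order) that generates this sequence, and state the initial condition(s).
Look for the lowest-order linear relation among consecutive terms.
Observation: each term is 4× the previous.
Check at n=2: 4·20 = 80. ✓

v(n) = 4 × v(n-1), v(0) = 5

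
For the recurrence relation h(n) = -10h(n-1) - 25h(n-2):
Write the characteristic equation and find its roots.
Substitute h(n) = rⁿ and divide through by rⁿ⁻²: r² + 10r + 25 = 0
Factor: (r + 5)² = 0, so r = -5 (double root).
General solution: h(n) = (A + Bn)·(-5)ⁿ

Characteristic: r² + 10r + 25 = 0, Roots: r = -5 (double root)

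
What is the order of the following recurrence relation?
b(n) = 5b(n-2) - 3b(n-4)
The order is the largest lag k for which b(n-k) appears. Here the deepest term is b(n-4), so the order is 4.

Order 4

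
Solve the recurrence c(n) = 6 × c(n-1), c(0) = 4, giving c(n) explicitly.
Recurrence: c(n) = 6 × c(n-1), initial: c(0) = 4.
Each term is 6 times the previous, so this is geometric with ratio 6. After n steps: c(n) = c(0)·6ⁿ = 4·6ⁿ.

c(n) = 4·6ⁿ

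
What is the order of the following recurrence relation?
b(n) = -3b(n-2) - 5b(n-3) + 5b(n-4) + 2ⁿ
The order is the largest lag k for which b(n-k) appears. Here the deepest term is b(n-4) (the 2ⁿ term is non-homogeneous and does not affect the order), so the order is 4.

Order 4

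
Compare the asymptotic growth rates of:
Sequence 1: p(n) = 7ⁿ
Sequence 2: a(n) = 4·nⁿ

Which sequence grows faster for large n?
Comparing growth rates:
Growth-rate hierarchy: log n ≺ any polynomial ≺ any exponential cⁿ (c>1) ≺ n! ≺ nⁿ.
super-exponential nⁿ dominates exponential base 7 asymptotically.

a(n) grows faster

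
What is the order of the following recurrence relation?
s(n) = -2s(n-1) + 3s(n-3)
The order is the largest lag k for which s(n-k) appears. Here the deepest term is s(n-3), so the order is 3.

Order 3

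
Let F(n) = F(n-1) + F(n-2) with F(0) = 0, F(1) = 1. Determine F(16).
Computing the sequence terms:
0, 1, 1, 2, 3, 5, 8, 13, 21, 34, 55, 89, 144, 233, 377, 610, 987

987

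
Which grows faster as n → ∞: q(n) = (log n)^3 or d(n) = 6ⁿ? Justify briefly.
Comparing growth rates:
Growth-rate hierarchy: log n ≺ any polynomial ≺ any exponential cⁿ (c>1) ≺ n! ≺ nⁿ.
exponential base 6 dominates polylogarithmic (log n)^3 asymptotically.

d(n) grows faster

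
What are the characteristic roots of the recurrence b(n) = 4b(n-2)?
Substitute b(n) = rⁿ and divide through by rⁿ⁻²: r² - 4 = 0
Factor: (r - 2)(r + 2) = 0, so r = 2, -2.
General solution: b(n) = A·2ⁿ + B·(-2)ⁿ

Characteristic: r² - 4 = 0, Roots: r = 2, -2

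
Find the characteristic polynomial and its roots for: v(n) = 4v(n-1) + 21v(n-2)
Substitute v(n) = rⁿ and divide through by rⁿ⁻²: r² - 4r - 21 = 0
Factor: (r + 3)(r - 7) = 0, so r = -3, 7.
General solution: v(n) = A·(-3)ⁿ + B·7ⁿ

Characteristic: r² - 4r - 21 = 0, Roots: r = -3, 7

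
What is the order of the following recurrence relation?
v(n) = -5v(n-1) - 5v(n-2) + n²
The order is the largest lag k for which v(n-k) appears. Here the deepest term is v(n-2) (the n² term is non-homogeneous and does not affect the order), so the order is 2.

Order 2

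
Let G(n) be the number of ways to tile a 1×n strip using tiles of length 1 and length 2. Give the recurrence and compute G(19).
Condition on the last tile: it has length 1 (leaving a 1×(n-1) strip) or length 2 (leaving a 1×(n-2) strip), so G(n) = G(n-1) + G(n-2) (order-2 linear recurrence).
For 0 ≤ i < 2 only unit tiles fit, so G(i) = 1.
Iterating the recurrence: G(2) = 2, G(3) = 3, G(4) = 5, G(5) = 8, G(6) = 13, G(7) = 21, G(8) = 34, G(9) = 55, G(10) = 89, G(11) = 144, G(12) = 233, G(13) = 377, G(14) = 610, G(15) = 987, G(16) = 1597, G(17) = 2584, G(18) = 4181, G(19) = 6765.

G(n) = G(n-1) + G(n-2), with G(i) = 1 for 0 ≤ i < 2; G(19) = 6765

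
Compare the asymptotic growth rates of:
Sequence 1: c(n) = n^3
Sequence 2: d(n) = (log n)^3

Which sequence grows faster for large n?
Comparing growth rates:
Growth-rate hierarchy: log n ≺ any polynomial ≺ any exponential cⁿ (c>1) ≺ n! ≺ nⁿ.
polynomial degree 3 dominates polylogarithmic (log n)^3 asymptotically.

c(n) grows faster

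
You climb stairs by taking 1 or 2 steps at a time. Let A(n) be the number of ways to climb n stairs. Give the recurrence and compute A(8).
Condition on the size of the last step (1 to 2): before it there were n-1, …, n-2 stairs climbed, and these cases are disjoint, so A(n) = A(n-1) + A(n-2) (Fibonacci-type sequence).
Initial conditions by direct count (compositions of i into parts ≤ 2): A(1) = 1; A(2) = 2.
Iterating the recurrence: A(3) = 3, A(4) = 5, A(5) = 8, A(6) = 13, A(7) = 21, A(8) = 34.

A(n) = A(n-1) + A(n-2), A(1) = 1, A(2) = 2; A(8) = 34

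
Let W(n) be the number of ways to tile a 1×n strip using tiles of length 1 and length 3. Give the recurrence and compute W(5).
Condition on the last tile: it has length 1 (leaving a 1×(n-1) strip) or length 3 (leaving a 1×(n-3) strip), so W(n) = W(n-1) + W(n-3) (order-3 linear recurrence).
For 0 ≤ i < 3 only unit tiles fit, so W(i) = 1.
Iterating the recurrence: W(3) = 2, W(4) = 3, W(5) = 4.

W(n) = W(n-1) + W(n-3), with W(i) = 1 for 0 ≤ i < 3; W(5) = 4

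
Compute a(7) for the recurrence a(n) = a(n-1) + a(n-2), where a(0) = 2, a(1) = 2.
Computing the sequence terms:
2, 2, 4, 6, 10, 16, 26, 42

42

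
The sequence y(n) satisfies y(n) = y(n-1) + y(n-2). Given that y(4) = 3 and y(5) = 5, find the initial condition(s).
Work backwards using y(k) = y(k+2) - y(k+1):
y(3) = y(5) - y(4) = 5 - 3 = 2
y(2) = y(4) - y(3) = 3 - 2 = 1
y(1) = y(3) - y(2) = 2 - 1 = 1
y(0) = y(2) - y(1) = 1 - 1 = 0

y(0) = 0, y(1) = 1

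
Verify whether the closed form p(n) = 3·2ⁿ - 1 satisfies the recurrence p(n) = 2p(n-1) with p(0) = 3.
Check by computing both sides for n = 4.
From the recurrence with p(0) = 3:
  p(0) = 3, p(1) = 6, p(2) = 12, p(3) = 24, p(4) = 48
  so the recurrence gives p(4) = 48.
From the proposed closed form p(n) = 3·2ⁿ - 1:
  p(4) = 47.
The recurrence gives 48 but the closed form gives 47, so the closed form does not satisfy the recurrence.

No, the closed form is incorrect.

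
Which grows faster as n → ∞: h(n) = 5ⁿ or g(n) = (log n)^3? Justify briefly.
Comparing growth rates:
Growth-rate hierarchy: log n ≺ any polynomial ≺ any exponential cⁿ (c>1) ≺ n! ≺ nⁿ.
exponential base 5 dominates polylogarithmic (log n)^3 asymptotically.

h(n) grows faster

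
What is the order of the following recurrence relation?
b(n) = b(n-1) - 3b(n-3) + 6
The order is the largest lag k for which b(n-k) appears. Here the deepest term is b(n-3) (the 6 term is non-homogeneous and does not affect the order), so the order is 3.

Order 3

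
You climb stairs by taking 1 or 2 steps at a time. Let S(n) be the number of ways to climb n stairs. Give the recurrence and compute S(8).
Condition on the size of the last step (1 to 2): before it there were n-1, …, n-2 stairs climbed, and these cases are disjoint, so S(n) = S(n-1) + S(n-2) (Fibonacci-type sequence).
Initial conditions by direct count (compositions of i into parts ≤ 2): S(1) = 1; S(2) = 2.
Iterating the recurrence: S(3) = 3, S(4) = 5, S(5) = 8, S(6) = 13, S(7) = 21, S(8) = 34.

S(n) = S(n-1) + S(n-2), S(1) = 1, S(2) = 2; S(8) = 34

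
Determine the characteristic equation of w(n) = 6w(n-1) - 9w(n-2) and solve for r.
Substitute w(n) = rⁿ and divide through by rⁿ⁻²: r² - 6r + 9 = 0
Factor: (r - 3)² = 0, so r = 3 (double root).
General solution: w(n) = (A + Bn)·3ⁿ

Characteristic: r² - 6r + 9 = 0, Roots: r = 3 (double root)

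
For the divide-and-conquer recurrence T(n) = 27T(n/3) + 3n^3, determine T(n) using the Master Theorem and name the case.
Master Theorem template: T(n) = a·T(n/b) + f(n).
Here: a=27, b=3, f(n)=3n^3
Compute log_b(a) = log_3(27) = 3.
f(n) = 3n^3 = Θ(n^3). Case 2: T(n) = Θ(n^3 log n).

Case 2: T(n) = Θ(n^3 log n)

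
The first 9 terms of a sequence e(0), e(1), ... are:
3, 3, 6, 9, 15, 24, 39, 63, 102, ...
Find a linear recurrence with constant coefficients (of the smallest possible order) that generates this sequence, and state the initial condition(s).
Look for the lowest-order linear relation among consecutive terms.
Observation: e(n) - 1·e(n-1) - (1)·e(n-2) = 0 holds for the shown terms, and no order-1 relation e(n) = α·e(n-1) + β fits.
Check at n=3: 1·6 + (1)·3 = 9. ✓

e(n) = e(n-1) + e(n-2), e(0) = 3, e(1) = 3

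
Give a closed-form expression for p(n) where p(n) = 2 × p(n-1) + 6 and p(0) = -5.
Recurrence: p(n) = 2 × p(n-1) + 6, initial: p(0) = -5.
Try p(n) = A·2ⁿ + C. Substituting: A·2ⁿ + C = 2(A·2ⁿ⁻¹ + C) + 6 = A·2ⁿ + 2C + 6, so C = 2C + 6, giving C = -6. Then p(0) = A - 6 = -5 gives A = 1.

p(n) = 2ⁿ - 6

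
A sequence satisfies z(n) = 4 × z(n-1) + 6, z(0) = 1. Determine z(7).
Computing step by step:
z(0) = 1
z(1) = 4 × 1 + 6 = 10
z(2) = 4 × 10 + 6 = 46
z(3) = 4 × 46 + 6 = 190
z(4) = 4 × 190 + 6 = 766
z(5) = 4 × 766 + 6 = 3070
z(6) = 4 × 3070 + 6 = 12286
z(7) = 4 × 12286 + 6 = 49150

49150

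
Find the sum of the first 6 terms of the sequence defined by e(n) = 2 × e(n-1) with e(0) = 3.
Computing the sequence terms: 3, 6, 12, 24, 48, 96
Adding these values together:

189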